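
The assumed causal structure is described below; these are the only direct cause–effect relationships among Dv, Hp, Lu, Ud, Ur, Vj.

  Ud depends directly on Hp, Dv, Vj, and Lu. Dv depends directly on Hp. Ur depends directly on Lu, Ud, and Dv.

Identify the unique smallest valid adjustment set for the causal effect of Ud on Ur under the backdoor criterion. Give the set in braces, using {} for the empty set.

{Dv, Lu}

Variables eligible for adjustment (non-descendants of Ud, excluding Ud and Ur): {Dv, Hp, Lu, Vj}.
Backdoor paths from Ud to Ur:
  P1: Ud <- Lu -> Ur
  P2: Ud <- Hp -> Dv -> Ur
  P3: Ud <- Dv -> Ur
The empty set is not sufficient: P1 (Ud <- Lu -> Ur) has no collider blocking it and no conditioned non-collider, so it is open.
Try {Dv, Lu}:
  P1: blocked at fork node Lu ∈ conditioning set.
  P2: blocked at chain node Dv ∈ conditioning set.
  P3: blocked at fork node Dv ∈ conditioning set.
{Dv, Lu} contains no descendant of Ud and blocks every backdoor path.
Every element of {Dv, Lu} is needed (dropping Dv leaves P2 open; dropping Lu leaves P1 open), so no proper subset is valid.
Among all size-2 subsets of the eligible variables, only {Dv, Lu} blocks every backdoor path, so it is the unique smallest valid adjustment set.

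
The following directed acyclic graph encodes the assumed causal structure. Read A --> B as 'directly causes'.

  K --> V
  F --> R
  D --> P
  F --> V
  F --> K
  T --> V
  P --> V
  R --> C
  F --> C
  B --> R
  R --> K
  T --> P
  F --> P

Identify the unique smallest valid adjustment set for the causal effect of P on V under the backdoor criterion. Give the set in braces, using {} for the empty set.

Variables eligible for adjustment (non-descendants of P, excluding P and V): {B, C, D, F, K, R, T}.
Backdoor paths from P to V:
  P1: P <- F -> R -> K -> V
  P2: P <- F -> C <- R -> K -> V
  P3: P <- F -> K -> V
  P4: P <- F -> V
  P5: P <- T -> V
The empty set is not sufficient: P1 (P <- F -> R -> K -> V) has no collider blocking it and no conditioned non-collider, so it is open.
Try {F, T}:
  P1: blocked at fork node F ∈ conditioning set.
  P2: blocked at fork node F ∈ conditioning set.
  P3: blocked at fork node F ∈ conditioning set.
  P4: blocked at fork node F ∈ conditioning set.
  P5: blocked at fork node T ∈ conditioning set.
{F, T} contains no descendant of P and blocks every backdoor path.
Every element of {F, T} is needed (dropping F leaves P1 open; dropping T leaves P5 open), so no proper subset is valid.
Among all size-2 subsets of the eligible variables, only {F, T} blocks every backdoor path, so it is the unique smallest valid adjustment set.

{F, T}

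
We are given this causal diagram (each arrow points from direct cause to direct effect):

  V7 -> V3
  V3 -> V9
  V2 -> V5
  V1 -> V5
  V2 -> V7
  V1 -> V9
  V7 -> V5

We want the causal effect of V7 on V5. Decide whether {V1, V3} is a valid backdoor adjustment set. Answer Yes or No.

Backdoor paths from V7 to V5 (paths whose first edge points into V7):
  P1: V7 <- V2 -> V5
Condition 1 (no descendant of V7 in the set): FAILS — V3 is a descendant of V7.
Condition 2 (every backdoor path blocked by {V1, V3}):
  P1: open — no interior node is in the conditioning set.
{V1, V3} does not satisfy the backdoor criterion.

No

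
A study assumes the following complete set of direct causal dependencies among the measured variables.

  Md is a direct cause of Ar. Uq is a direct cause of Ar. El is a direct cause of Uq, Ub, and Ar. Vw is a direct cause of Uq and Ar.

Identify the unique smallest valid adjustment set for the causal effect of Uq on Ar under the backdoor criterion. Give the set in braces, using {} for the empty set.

{El, Vw}

Variables eligible for adjustment (non-descendants of Uq, excluding Uq and Ar): {El, Md, Ub, Vw}.
Backdoor paths from Uq to Ar:
  P1: Uq <- Vw -> Ar
  P2: Uq <- El -> Ar
The empty set is not sufficient: P1 (Uq <- Vw -> Ar) has no collider blocking it and no conditioned non-collider, so it is open.
Try {El, Vw}:
  P1: blocked at fork node Vw ∈ conditioning set.
  P2: blocked at fork node El ∈ conditioning set.
{El, Vw} contains no descendant of Uq and blocks every backdoor path.
Every element of {El, Vw} is needed (dropping El leaves P2 open; dropping Vw leaves P1 open), so no proper subset is valid.
Among all size-2 subsets of the eligible variables, only {El, Vw} blocks every backdoor path, so it is the unique smallest valid adjustment set.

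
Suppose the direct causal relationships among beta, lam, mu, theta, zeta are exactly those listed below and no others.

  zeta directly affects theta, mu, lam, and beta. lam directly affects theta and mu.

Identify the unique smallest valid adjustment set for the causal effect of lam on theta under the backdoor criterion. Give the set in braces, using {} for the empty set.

{zeta}

Variables eligible for adjustment (non-descendants of lam, excluding lam and theta): {beta, zeta}.
Backdoor paths from lam to theta:
  P1: lam <- zeta -> theta
The empty set is not sufficient: P1 (lam <- zeta -> theta) has no collider blocking it and no conditioned non-collider, so it is open.
Try {zeta}:
  P1: blocked at fork node zeta ∈ conditioning set.
{zeta} contains no descendant of lam and blocks every backdoor path.
No other singleton works — e.g. {beta} leaves P1 open — so {zeta} is the unique smallest valid adjustment set.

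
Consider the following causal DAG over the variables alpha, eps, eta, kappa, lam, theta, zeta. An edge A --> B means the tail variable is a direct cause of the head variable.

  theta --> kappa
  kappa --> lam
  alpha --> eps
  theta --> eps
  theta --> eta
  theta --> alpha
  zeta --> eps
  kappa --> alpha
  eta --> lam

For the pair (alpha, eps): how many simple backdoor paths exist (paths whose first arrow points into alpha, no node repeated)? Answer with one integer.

A backdoor path from alpha to eps is any simple undirected path whose first edge points into alpha (i.e. leaves alpha via a parent).
Parents of alpha: {kappa, theta}.
Enumerating:
  P1: alpha <- theta -> eps
  P2: alpha <- kappa <- theta -> eps
  P3: alpha <- kappa -> lam <- eta <- theta -> eps
That exhausts the simple backdoor paths. Count: 3.

3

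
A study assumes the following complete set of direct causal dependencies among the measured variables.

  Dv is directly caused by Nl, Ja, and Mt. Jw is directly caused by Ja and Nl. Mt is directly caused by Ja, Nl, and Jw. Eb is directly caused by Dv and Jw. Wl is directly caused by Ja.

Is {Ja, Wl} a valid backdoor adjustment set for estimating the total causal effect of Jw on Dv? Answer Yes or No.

No

Backdoor paths from Jw to Dv (paths whose first edge points into Jw):
  P1: Jw <- Nl -> Mt <- Ja -> Dv
  P2: Jw <- Nl -> Mt -> Dv
  P3: Jw <- Nl -> Dv
  P4: Jw <- Ja -> Mt <- Nl -> Dv
  P5: Jw <- Ja -> Mt -> Dv
  P6: Jw <- Ja -> Dv
Condition 1 (no descendant of Jw in the set): holds — descendants of Jw are {Dv, Eb, Mt}; none are in {Ja, Wl}.
Condition 2 (every backdoor path blocked by {Ja, Wl}):
  P1: blocked at collider Mt (neither it nor any descendant is in the conditioning set).
  P2: open — no interior node is in the conditioning set.
  P3: open — no interior node is in the conditioning set.
  P4: blocked at fork node Ja ∈ conditioning set.
  P5: blocked at fork node Ja ∈ conditioning set.
  P6: blocked at fork node Ja ∈ conditioning set.
{Ja, Wl} does not satisfy the backdoor criterion.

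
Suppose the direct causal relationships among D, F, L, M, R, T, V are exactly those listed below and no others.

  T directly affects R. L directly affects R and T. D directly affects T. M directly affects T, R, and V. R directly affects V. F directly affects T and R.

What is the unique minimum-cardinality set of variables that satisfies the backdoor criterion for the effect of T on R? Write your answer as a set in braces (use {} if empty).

{F, L, M}

Variables eligible for adjustment (non-descendants of T, excluding T and R): {D, F, L, M}.
Backdoor paths from T to R:
  P1: T <- F -> R
  P2: T <- M -> R
  P3: T <- M -> V <- R
  P4: T <- L -> R
The empty set is not sufficient: P1 (T <- F -> R) has no collider blocking it and no conditioned non-collider, so it is open.
Try {F, L, M}:
  P1: blocked at fork node F ∈ conditioning set.
  P2: blocked at fork node M ∈ conditioning set.
  P3: blocked at fork node M ∈ conditioning set.
  P4: blocked at fork node L ∈ conditioning set.
{F, L, M} contains no descendant of T and blocks every backdoor path.
Every element of {F, L, M} is needed (dropping F leaves P1 open; dropping L leaves P4 open; dropping M leaves P2 open), so no proper subset is valid.
Among all size-3 subsets of the eligible variables, only {F, L, M} blocks every backdoor path, so it is the unique smallest valid adjustment set.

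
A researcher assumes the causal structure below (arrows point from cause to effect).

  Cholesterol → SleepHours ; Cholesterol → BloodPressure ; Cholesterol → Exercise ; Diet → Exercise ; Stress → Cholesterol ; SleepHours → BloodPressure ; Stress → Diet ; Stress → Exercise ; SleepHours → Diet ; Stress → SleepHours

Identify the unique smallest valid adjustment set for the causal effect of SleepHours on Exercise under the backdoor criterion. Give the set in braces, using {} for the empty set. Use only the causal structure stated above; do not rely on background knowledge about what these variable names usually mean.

{Cholesterol, Stress}

Variables eligible for adjustment (non-descendants of SleepHours, excluding SleepHours and Exercise): {Cholesterol, Stress}.
Backdoor paths from SleepHours to Exercise:
  P1: SleepHours <- Stress -> Cholesterol -> Exercise
  P2: SleepHours <- Stress -> Diet -> Exercise
  P3: SleepHours <- Stress -> Exercise
  P4: SleepHours <- Cholesterol <- Stress -> Diet -> Exercise
  P5: SleepHours <- Cholesterol <- Stress -> Exercise
  P6: SleepHours <- Cholesterol -> Exercise
The empty set is not sufficient: P1 (SleepHours <- Stress -> Cholesterol -> Exercise) has no collider blocking it and no conditioned non-collider, so it is open.
Try {Cholesterol, Stress}:
  P1: blocked at fork node Stress ∈ conditioning set.
  P2: blocked at fork node Stress ∈ conditioning set.
  P3: blocked at fork node Stress ∈ conditioning set.
  P4: blocked at chain node Cholesterol ∈ conditioning set.
  P5: blocked at chain node Cholesterol ∈ conditioning set.
  P6: blocked at fork node Cholesterol ∈ conditioning set.
{Cholesterol, Stress} contains no descendant of SleepHours and blocks every backdoor path.
Every element of {Cholesterol, Stress} is needed (dropping Cholesterol leaves P6 open; dropping Stress leaves P2 open), so no proper subset is valid.
Among all size-2 subsets of the eligible variables, only {Cholesterol, Stress} blocks every backdoor path, so it is the unique smallest valid adjustment set.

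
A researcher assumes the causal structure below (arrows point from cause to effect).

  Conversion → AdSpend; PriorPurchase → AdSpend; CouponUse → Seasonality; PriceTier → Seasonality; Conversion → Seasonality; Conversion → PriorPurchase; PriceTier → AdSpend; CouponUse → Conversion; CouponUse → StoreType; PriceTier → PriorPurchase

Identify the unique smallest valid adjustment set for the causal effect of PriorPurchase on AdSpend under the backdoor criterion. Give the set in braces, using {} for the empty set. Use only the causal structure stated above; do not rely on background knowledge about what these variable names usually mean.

Variables eligible for adjustment (non-descendants of PriorPurchase, excluding PriorPurchase and AdSpend): {Conversion, CouponUse, PriceTier, Seasonality, StoreType}.
Backdoor paths from PriorPurchase to AdSpend:
  P1: PriorPurchase <- PriceTier -> Seasonality <- CouponUse -> Conversion -> AdSpend
  P2: PriorPurchase <- PriceTier -> Seasonality <- Conversion -> AdSpend
  P3: PriorPurchase <- PriceTier -> AdSpend
  P4: PriorPurchase <- Conversion <- CouponUse -> Seasonality <- PriceTier -> AdSpend
  P5: PriorPurchase <- Conversion -> Seasonality <- PriceTier -> AdSpend
  P6: PriorPurchase <- Conversion -> AdSpend
The empty set is not sufficient: P3 (PriorPurchase <- PriceTier -> AdSpend) has no collider blocking it and no conditioned non-collider, so it is open.
Try {Conversion, PriceTier}:
  P1: blocked at fork node PriceTier ∈ conditioning set.
  P2: blocked at fork node PriceTier ∈ conditioning set.
  P3: blocked at fork node PriceTier ∈ conditioning set.
  P4: blocked at chain node Conversion ∈ conditioning set.
  P5: blocked at fork node Conversion ∈ conditioning set.
  P6: blocked at fork node Conversion ∈ conditioning set.
{Conversion, PriceTier} contains no descendant of PriorPurchase and blocks every backdoor path.
Every element of {Conversion, PriceTier} is needed (dropping Conversion leaves P6 open; dropping PriceTier leaves P3 open), so no proper subset is valid.
Among all size-2 subsets of the eligible variables, only {Conversion, PriceTier} blocks every backdoor path, so it is the unique smallest valid adjustment set.

{Conversion, PriceTier}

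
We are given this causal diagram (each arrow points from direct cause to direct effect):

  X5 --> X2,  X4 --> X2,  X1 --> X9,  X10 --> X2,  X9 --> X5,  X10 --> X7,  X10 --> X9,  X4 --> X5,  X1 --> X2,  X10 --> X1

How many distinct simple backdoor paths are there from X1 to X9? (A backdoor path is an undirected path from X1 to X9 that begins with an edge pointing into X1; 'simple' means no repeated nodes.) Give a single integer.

A backdoor path from X1 to X9 is any simple undirected path whose first edge points into X1 (i.e. leaves X1 via a parent).
Parents of X1: {X10}.
Enumerating:
  P1: X1 <- X10 -> X9
  P2: X1 <- X10 -> X2 <- X4 -> X5 <- X9
  P3: X1 <- X10 -> X2 <- X5 <- X9
That exhausts the simple backdoor paths. Count: 3.

3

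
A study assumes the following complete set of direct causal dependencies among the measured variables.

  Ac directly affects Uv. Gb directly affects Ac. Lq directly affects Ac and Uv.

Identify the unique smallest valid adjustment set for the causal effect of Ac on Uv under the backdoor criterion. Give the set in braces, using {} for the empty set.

Variables eligible for adjustment (non-descendants of Ac, excluding Ac and Uv): {Gb, Lq}.
Backdoor paths from Ac to Uv:
  P1: Ac <- Lq -> Uv
The empty set is not sufficient: P1 (Ac <- Lq -> Uv) has no collider blocking it and no conditioned non-collider, so it is open.
Try {Lq}:
  P1: blocked at fork node Lq ∈ conditioning set.
{Lq} contains no descendant of Ac and blocks every backdoor path.
No other singleton works — e.g. {Gb} leaves P1 open — so {Lq} is the unique smallest valid adjustment set.

{Lq}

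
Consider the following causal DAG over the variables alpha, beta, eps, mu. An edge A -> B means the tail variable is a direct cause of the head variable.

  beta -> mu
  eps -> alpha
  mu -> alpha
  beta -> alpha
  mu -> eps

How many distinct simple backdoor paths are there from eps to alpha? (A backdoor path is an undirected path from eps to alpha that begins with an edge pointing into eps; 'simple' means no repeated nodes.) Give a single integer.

A backdoor path from eps to alpha is any simple undirected path whose first edge points into eps (i.e. leaves eps via a parent).
Parents of eps: {mu}.
Enumerating:
  P1: eps <- mu <- beta -> alpha
  P2: eps <- mu -> alpha
That exhausts the simple backdoor paths. Count: 2.

2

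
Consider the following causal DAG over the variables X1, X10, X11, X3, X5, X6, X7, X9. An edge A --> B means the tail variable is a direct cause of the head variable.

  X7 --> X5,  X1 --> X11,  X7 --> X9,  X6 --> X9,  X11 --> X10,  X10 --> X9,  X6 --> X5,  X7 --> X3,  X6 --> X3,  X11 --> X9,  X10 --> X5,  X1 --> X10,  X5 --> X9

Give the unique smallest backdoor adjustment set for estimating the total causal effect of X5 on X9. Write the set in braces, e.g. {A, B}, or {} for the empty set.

Variables eligible for adjustment (non-descendants of X5, excluding X5 and X9): {X1, X10, X11, X3, X6, X7}.
Backdoor paths from X5 to X9:
  P1: X5 <- X6 -> X9
  P2: X5 <- X6 -> X3 <- X7 -> X9
  P3: X5 <- X7 -> X9
  P4: X5 <- X7 -> X3 <- X6 -> X9
  P5: X5 <- X10 <- X1 -> X11 -> X9
  P6: X5 <- X10 <- X11 -> X9
  P7: X5 <- X10 -> X9
The empty set is not sufficient: P1 (X5 <- X6 -> X9) has no collider blocking it and no conditioned non-collider, so it is open.
Try {X10, X6, X7}:
  P1: blocked at fork node X6 ∈ conditioning set.
  P2: blocked at fork node X6 ∈ conditioning set.
  P3: blocked at fork node X7 ∈ conditioning set.
  P4: blocked at fork node X7 ∈ conditioning set.
  P5: blocked at chain node X10 ∈ conditioning set.
  P6: blocked at chain node X10 ∈ conditioning set.
  P7: blocked at fork node X10 ∈ conditioning set.
{X10, X6, X7} contains no descendant of X5 and blocks every backdoor path.
Every element of {X10, X6, X7} is needed (dropping X10 leaves P5 open; dropping X6 leaves P1 open; dropping X7 leaves P3 open), so no proper subset is valid.
Among all size-3 subsets of the eligible variables, only {X10, X6, X7} blocks every backdoor path, so it is the unique smallest valid adjustment set.

{X10, X6, X7}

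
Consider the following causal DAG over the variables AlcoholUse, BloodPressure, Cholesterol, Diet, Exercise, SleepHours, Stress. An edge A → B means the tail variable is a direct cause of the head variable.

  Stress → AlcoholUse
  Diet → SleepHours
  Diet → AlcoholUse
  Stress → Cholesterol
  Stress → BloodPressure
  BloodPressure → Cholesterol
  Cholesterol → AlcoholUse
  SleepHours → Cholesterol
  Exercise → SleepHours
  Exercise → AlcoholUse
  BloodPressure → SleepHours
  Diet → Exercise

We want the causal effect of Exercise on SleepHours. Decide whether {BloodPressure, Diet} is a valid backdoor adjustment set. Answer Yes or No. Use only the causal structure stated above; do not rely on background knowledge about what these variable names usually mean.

Backdoor paths from Exercise to SleepHours (paths whose first edge points into Exercise):
  P1: Exercise <- Diet -> SleepHours
  P2: Exercise <- Diet -> AlcoholUse <- Stress -> BloodPressure -> SleepHours
  P3: Exercise <- Diet -> AlcoholUse <- Stress -> BloodPressure -> Cholesterol <- SleepHours
  P4: Exercise <- Diet -> AlcoholUse <- Stress -> Cholesterol <- BloodPressure -> SleepHours
  P5: Exercise <- Diet -> AlcoholUse <- Stress -> Cholesterol <- SleepHours
  P6: Exercise <- Diet -> AlcoholUse <- Cholesterol <- Stress -> BloodPressure -> SleepHours
  P7: Exercise <- Diet -> AlcoholUse <- Cholesterol <- BloodPressure -> SleepHours
  P8: Exercise <- Diet -> AlcoholUse <- Cholesterol <- SleepHours
Condition 1 (no descendant of Exercise in the set): holds — descendants of Exercise are {AlcoholUse, Cholesterol, SleepHours}; none are in {BloodPressure, Diet}.
Condition 2 (every backdoor path blocked by {BloodPressure, Diet}):
  P1: blocked at fork node Diet ∈ conditioning set.
  P2: blocked at fork node Diet ∈ conditioning set.
  P3: blocked at fork node Diet ∈ conditioning set.
  P4: blocked at fork node Diet ∈ conditioning set.
  P5: blocked at fork node Diet ∈ conditioning set.
  P6: blocked at fork node Diet ∈ conditioning set.
  P7: blocked at fork node Diet ∈ conditioning set.
  P8: blocked at fork node Diet ∈ conditioning set.
{BloodPressure, Diet} satisfies the backdoor criterion.

Yes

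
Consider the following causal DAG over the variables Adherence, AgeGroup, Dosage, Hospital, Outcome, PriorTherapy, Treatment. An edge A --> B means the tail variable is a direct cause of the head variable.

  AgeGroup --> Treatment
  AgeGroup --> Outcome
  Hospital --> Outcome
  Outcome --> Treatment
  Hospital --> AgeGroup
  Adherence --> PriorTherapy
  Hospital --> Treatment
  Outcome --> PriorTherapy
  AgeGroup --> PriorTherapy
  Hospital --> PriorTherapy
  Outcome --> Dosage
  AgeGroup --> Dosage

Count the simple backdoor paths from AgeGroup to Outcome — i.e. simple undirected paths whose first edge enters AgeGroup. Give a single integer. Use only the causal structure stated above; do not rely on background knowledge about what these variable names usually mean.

3

A backdoor path from AgeGroup to Outcome is any simple undirected path whose first edge points into AgeGroup (i.e. leaves AgeGroup via a parent).
Parents of AgeGroup: {Hospital}.
Enumerating:
  P1: AgeGroup <- Hospital -> Outcome
  P2: AgeGroup <- Hospital -> Treatment <- Outcome
  P3: AgeGroup <- Hospital -> PriorTherapy <- Outcome
That exhausts the simple backdoor paths. Count: 3.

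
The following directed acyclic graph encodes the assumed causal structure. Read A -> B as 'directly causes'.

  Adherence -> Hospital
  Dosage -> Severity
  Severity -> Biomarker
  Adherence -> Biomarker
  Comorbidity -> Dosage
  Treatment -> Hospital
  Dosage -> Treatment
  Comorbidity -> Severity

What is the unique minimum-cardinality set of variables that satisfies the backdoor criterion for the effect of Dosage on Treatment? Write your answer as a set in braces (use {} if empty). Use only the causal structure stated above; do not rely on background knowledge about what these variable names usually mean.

Variables eligible for adjustment (non-descendants of Dosage, excluding Dosage and Treatment): {Adherence, Comorbidity}.
Backdoor paths from Dosage to Treatment:
  P1: Dosage <- Comorbidity -> Severity -> Biomarker <- Adherence -> Hospital <- Treatment
Each backdoor path contains an unconditioned collider, so every path is already blocked with the empty conditioning set:
  P1: blocked at collider Biomarker (neither it nor any descendant is in the conditioning set).
The empty set is therefore the unique smallest valid set.

{}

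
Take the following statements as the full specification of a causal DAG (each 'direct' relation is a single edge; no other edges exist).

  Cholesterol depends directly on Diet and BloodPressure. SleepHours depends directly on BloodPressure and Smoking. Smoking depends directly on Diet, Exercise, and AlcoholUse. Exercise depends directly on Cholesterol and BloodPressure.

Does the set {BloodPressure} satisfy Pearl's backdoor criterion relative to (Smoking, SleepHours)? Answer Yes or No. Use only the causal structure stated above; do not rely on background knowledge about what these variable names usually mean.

Yes

Backdoor paths from Smoking to SleepHours (paths whose first edge points into Smoking):
  P1: Smoking <- Diet -> Cholesterol <- BloodPressure -> SleepHours
  P2: Smoking <- Diet -> Cholesterol -> Exercise <- BloodPressure -> SleepHours
  P3: Smoking <- Exercise <- BloodPressure -> SleepHours
  P4: Smoking <- Exercise <- Cholesterol <- BloodPressure -> SleepHours
Condition 1 (no descendant of Smoking in the set): holds — descendants of Smoking are {SleepHours}; none are in {BloodPressure}.
Condition 2 (every backdoor path blocked by {BloodPressure}):
  P1: blocked at collider Cholesterol (neither it nor any descendant is in the conditioning set).
  P2: blocked at collider Exercise (neither it nor any descendant is in the conditioning set).
  P3: blocked at fork node BloodPressure ∈ conditioning set.
  P4: blocked at fork node BloodPressure ∈ conditioning set.
{BloodPressure} satisfies the backdoor criterion.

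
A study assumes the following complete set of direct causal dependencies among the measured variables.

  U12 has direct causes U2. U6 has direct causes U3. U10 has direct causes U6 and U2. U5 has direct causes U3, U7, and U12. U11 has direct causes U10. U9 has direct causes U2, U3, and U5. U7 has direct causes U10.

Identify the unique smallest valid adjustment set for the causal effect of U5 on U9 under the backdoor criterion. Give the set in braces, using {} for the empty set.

{U2, U3}

Variables eligible for adjustment (non-descendants of U5, excluding U5 and U9): {U10, U11, U12, U2, U3, U6, U7}.
Backdoor paths from U5 to U9:
  P1: U5 <- U3 -> U6 -> U10 <- U2 -> U9
  P2: U5 <- U3 -> U9
  P3: U5 <- U12 <- U2 -> U10 <- U6 <- U3 -> U9
  P4: U5 <- U12 <- U2 -> U9
  P5: U5 <- U7 <- U10 <- U6 <- U3 -> U9
  P6: U5 <- U7 <- U10 <- U2 -> U9
The empty set is not sufficient: P2 (U5 <- U3 -> U9) has no collider blocking it and no conditioned non-collider, so it is open.
Try {U2, U3}:
  P1: blocked at fork node U3 ∈ conditioning set.
  P2: blocked at fork node U3 ∈ conditioning set.
  P3: blocked at fork node U2 ∈ conditioning set.
  P4: blocked at fork node U2 ∈ conditioning set.
  P5: blocked at fork node U3 ∈ conditioning set.
  P6: blocked at fork node U2 ∈ conditioning set.
{U2, U3} contains no descendant of U5 and blocks every backdoor path.
Every element of {U2, U3} is needed (dropping U2 leaves P4 open; dropping U3 leaves P2 open), so no proper subset is valid.
Among all size-2 subsets of the eligible variables, only {U2, U3} blocks every backdoor path, so it is the unique smallest valid adjustment set.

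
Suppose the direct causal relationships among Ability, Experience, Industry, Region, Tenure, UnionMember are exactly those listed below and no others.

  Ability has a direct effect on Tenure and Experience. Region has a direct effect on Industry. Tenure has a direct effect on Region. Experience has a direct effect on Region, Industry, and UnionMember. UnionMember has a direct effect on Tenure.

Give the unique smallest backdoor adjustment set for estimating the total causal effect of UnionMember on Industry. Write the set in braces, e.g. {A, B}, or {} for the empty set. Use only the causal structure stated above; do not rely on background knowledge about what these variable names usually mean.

Variables eligible for adjustment (non-descendants of UnionMember, excluding UnionMember and Industry): {Ability, Experience}.
Backdoor paths from UnionMember to Industry:
  P1: UnionMember <- Experience <- Ability -> Tenure -> Region -> Industry
  P2: UnionMember <- Experience -> Region -> Industry
  P3: UnionMember <- Experience -> Industry
The empty set is not sufficient: P1 (UnionMember <- Experience <- Ability -> Tenure -> Region -> Industry) has no collider blocking it and no conditioned non-collider, so it is open.
Try {Experience}:
  P1: blocked at chain node Experience ∈ conditioning set.
  P2: blocked at fork node Experience ∈ conditioning set.
  P3: blocked at fork node Experience ∈ conditioning set.
{Experience} contains no descendant of UnionMember and blocks every backdoor path.
No other singleton works — e.g. {Ability} leaves P2 open — so {Experience} is the unique smallest valid adjustment set.

{Experience}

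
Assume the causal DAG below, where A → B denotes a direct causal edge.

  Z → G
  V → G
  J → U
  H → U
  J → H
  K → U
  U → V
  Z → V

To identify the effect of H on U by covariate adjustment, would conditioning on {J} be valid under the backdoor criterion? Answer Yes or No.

Backdoor paths from H to U (paths whose first edge points into H):
  P1: H <- J -> U
Condition 1 (no descendant of H in the set): holds — descendants of H are {G, U, V}; none are in {J}.
Condition 2 (every backdoor path blocked by {J}):
  P1: blocked at fork node J ∈ conditioning set.
{J} satisfies the backdoor criterion.

Yes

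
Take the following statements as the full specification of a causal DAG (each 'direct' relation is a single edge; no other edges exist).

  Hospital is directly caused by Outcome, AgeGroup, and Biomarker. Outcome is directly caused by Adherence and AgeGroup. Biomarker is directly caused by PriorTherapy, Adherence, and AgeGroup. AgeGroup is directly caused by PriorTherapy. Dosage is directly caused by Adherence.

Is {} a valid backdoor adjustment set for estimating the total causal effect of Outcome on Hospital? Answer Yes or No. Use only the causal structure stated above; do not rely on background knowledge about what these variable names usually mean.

Backdoor paths from Outcome to Hospital (paths whose first edge points into Outcome):
  P1: Outcome <- Adherence -> Biomarker <- PriorTherapy -> AgeGroup -> Hospital
  P2: Outcome <- Adherence -> Biomarker <- AgeGroup -> Hospital
  P3: Outcome <- Adherence -> Biomarker -> Hospital
  P4: Outcome <- AgeGroup <- PriorTherapy -> Biomarker -> Hospital
  P5: Outcome <- AgeGroup -> Biomarker -> Hospital
  P6: Outcome <- AgeGroup -> Hospital
Condition 1 (no descendant of Outcome in the set): holds — descendants of Outcome are {Hospital}; none are in {}.
Condition 2 (every backdoor path blocked by {}):
  P1: blocked at collider Biomarker (neither it nor any descendant is in the conditioning set).
  P2: blocked at collider Biomarker (neither it nor any descendant is in the conditioning set).
  P3: open — no interior node is in the conditioning set.
  P4: open — no interior node is in the conditioning set.
  P5: open — no interior node is in the conditioning set.
  P6: open — no interior node is in the conditioning set.
{} does not satisfy the backdoor criterion.

No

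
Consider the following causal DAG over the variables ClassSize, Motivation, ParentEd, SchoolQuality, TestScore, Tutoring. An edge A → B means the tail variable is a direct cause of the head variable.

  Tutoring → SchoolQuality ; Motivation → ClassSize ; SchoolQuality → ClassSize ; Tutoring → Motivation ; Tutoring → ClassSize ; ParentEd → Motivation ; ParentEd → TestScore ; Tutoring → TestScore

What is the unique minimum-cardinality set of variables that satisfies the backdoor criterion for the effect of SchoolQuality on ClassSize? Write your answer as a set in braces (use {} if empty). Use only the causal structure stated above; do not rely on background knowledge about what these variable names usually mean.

Variables eligible for adjustment (non-descendants of SchoolQuality, excluding SchoolQuality and ClassSize): {Motivation, ParentEd, TestScore, Tutoring}.
Backdoor paths from SchoolQuality to ClassSize:
  P1: SchoolQuality <- Tutoring -> TestScore <- ParentEd -> Motivation -> ClassSize
  P2: SchoolQuality <- Tutoring -> Motivation -> ClassSize
  P3: SchoolQuality <- Tutoring -> ClassSize
The empty set is not sufficient: P2 (SchoolQuality <- Tutoring -> Motivation -> ClassSize) has no collider blocking it and no conditioned non-collider, so it is open.
Try {Tutoring}:
  P1: blocked at fork node Tutoring ∈ conditioning set.
  P2: blocked at fork node Tutoring ∈ conditioning set.
  P3: blocked at fork node Tutoring ∈ conditioning set.
{Tutoring} contains no descendant of SchoolQuality and blocks every backdoor path.
No other singleton works — e.g. {ParentEd} leaves P2 open — so {Tutoring} is the unique smallest valid adjustment set.

{Tutoring}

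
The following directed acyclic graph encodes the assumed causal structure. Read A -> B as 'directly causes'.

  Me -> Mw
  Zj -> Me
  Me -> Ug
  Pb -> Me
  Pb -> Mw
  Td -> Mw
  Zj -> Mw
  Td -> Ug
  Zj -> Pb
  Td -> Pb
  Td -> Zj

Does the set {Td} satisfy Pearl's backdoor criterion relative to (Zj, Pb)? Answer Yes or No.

Backdoor paths from Zj to Pb (paths whose first edge points into Zj):
  P1: Zj <- Td -> Pb
  P2: Zj <- Td -> Mw <- Pb
  P3: Zj <- Td -> Mw <- Me <- Pb
  P4: Zj <- Td -> Ug <- Me <- Pb
  P5: Zj <- Td -> Ug <- Me -> Mw <- Pb
Condition 1 (no descendant of Zj in the set): holds — descendants of Zj are {Me, Mw, Pb, Ug}; none are in {Td}.
Condition 2 (every backdoor path blocked by {Td}):
  P1: blocked at fork node Td ∈ conditioning set.
  P2: blocked at fork node Td ∈ conditioning set.
  P3: blocked at fork node Td ∈ conditioning set.
  P4: blocked at fork node Td ∈ conditioning set.
  P5: blocked at fork node Td ∈ conditioning set.
{Td} satisfies the backdoor criterion.

Yes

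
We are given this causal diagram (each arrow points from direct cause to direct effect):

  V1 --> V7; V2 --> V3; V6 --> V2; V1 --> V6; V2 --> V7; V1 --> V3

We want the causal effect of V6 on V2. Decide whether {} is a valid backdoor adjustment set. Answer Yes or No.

Yes

Backdoor paths from V6 to V2 (paths whose first edge points into V6):
  P1: V6 <- V1 -> V3 <- V2
  P2: V6 <- V1 -> V7 <- V2
Condition 1 (no descendant of V6 in the set): holds — descendants of V6 are {V2, V3, V7}; none are in {}.
Condition 2 (every backdoor path blocked by {}):
  P1: blocked at collider V3 (neither it nor any descendant is in the conditioning set).
  P2: blocked at collider V7 (neither it nor any descendant is in the conditioning set).
{} satisfies the backdoor criterion.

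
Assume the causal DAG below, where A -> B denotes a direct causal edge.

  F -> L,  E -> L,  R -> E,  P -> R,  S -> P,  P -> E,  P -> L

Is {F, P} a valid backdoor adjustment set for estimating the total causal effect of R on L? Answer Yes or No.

Yes

Backdoor paths from R to L (paths whose first edge points into R):
  P1: R <- P -> E -> L
  P2: R <- P -> L
Condition 1 (no descendant of R in the set): holds — descendants of R are {E, L}; none are in {F, P}.
Condition 2 (every backdoor path blocked by {F, P}):
  P1: blocked at fork node P ∈ conditioning set.
  P2: blocked at fork node P ∈ conditioning set.
{F, P} satisfies the backdoor criterion.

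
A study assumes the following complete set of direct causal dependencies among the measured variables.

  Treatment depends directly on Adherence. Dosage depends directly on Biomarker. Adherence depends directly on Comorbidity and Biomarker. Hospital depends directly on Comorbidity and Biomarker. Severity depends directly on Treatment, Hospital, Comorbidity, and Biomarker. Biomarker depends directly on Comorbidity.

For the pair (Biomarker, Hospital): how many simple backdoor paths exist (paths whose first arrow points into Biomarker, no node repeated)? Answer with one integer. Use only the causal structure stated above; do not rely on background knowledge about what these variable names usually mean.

3

A backdoor path from Biomarker to Hospital is any simple undirected path whose first edge points into Biomarker (i.e. leaves Biomarker via a parent).
Parents of Biomarker: {Comorbidity}.
Enumerating:
  P1: Biomarker <- Comorbidity -> Adherence -> Treatment -> Severity <- Hospital
  P2: Biomarker <- Comorbidity -> Hospital
  P3: Biomarker <- Comorbidity -> Severity <- Hospital
That exhausts the simple backdoor paths. Count: 3.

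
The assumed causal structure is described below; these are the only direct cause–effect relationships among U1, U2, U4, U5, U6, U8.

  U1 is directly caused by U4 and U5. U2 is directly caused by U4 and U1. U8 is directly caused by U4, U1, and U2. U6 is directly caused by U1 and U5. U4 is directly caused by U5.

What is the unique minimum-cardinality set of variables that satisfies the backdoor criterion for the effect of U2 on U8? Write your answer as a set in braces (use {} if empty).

Variables eligible for adjustment (non-descendants of U2, excluding U2 and U8): {U1, U4, U5, U6}.
Backdoor paths from U2 to U8:
  P1: U2 <- U4 <- U5 -> U1 -> U8
  P2: U2 <- U4 <- U5 -> U6 <- U1 -> U8
  P3: U2 <- U4 -> U1 -> U8
  P4: U2 <- U4 -> U8
  P5: U2 <- U1 <- U5 -> U4 -> U8
  P6: U2 <- U1 <- U4 -> U8
  P7: U2 <- U1 -> U6 <- U5 -> U4 -> U8
  P8: U2 <- U1 -> U8
The empty set is not sufficient: P1 (U2 <- U4 <- U5 -> U1 -> U8) has no collider blocking it and no conditioned non-collider, so it is open.
Try {U1, U4}:
  P1: blocked at chain node U4 ∈ conditioning set.
  P2: blocked at chain node U4 ∈ conditioning set.
  P3: blocked at fork node U4 ∈ conditioning set.
  P4: blocked at fork node U4 ∈ conditioning set.
  P5: blocked at chain node U1 ∈ conditioning set.
  P6: blocked at chain node U1 ∈ conditioning set.
  P7: blocked at fork node U1 ∈ conditioning set.
  P8: blocked at fork node U1 ∈ conditioning set.
{U1, U4} contains no descendant of U2 and blocks every backdoor path.
Every element of {U1, U4} is needed (dropping U1 leaves P8 open; dropping U4 leaves P4 open), so no proper subset is valid.
Among all size-2 subsets of the eligible variables, only {U1, U4} blocks every backdoor path, so it is the unique smallest valid adjustment set.

{U1, U4}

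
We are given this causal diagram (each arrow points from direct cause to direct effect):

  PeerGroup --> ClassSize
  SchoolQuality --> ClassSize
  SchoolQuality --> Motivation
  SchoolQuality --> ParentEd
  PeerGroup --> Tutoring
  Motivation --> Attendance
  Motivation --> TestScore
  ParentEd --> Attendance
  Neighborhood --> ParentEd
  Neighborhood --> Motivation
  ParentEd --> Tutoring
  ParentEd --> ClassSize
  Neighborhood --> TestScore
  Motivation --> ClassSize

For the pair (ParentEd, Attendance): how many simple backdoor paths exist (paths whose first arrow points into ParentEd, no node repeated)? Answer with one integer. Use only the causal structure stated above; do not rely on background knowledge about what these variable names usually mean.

A backdoor path from ParentEd to Attendance is any simple undirected path whose first edge points into ParentEd (i.e. leaves ParentEd via a parent).
Parents of ParentEd: {Neighborhood, SchoolQuality}.
Enumerating:
  P1: ParentEd <- SchoolQuality -> Motivation -> Attendance
  P2: ParentEd <- SchoolQuality -> ClassSize <- Motivation -> Attendance
  P3: ParentEd <- Neighborhood -> Motivation -> Attendance
  P4: ParentEd <- Neighborhood -> TestScore <- Motivation -> Attendance
That exhausts the simple backdoor paths. Count: 4.

4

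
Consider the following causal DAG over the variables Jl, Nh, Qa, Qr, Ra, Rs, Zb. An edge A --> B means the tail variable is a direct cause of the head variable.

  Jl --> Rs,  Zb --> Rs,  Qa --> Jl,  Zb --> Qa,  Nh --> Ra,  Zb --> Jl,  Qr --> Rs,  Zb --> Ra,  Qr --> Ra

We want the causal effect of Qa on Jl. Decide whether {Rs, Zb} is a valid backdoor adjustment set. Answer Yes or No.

No

Backdoor paths from Qa to Jl (paths whose first edge points into Qa):
  P1: Qa <- Zb -> Jl
  P2: Qa <- Zb -> Rs <- Jl
  P3: Qa <- Zb -> Ra <- Qr -> Rs <- Jl
Condition 1 (no descendant of Qa in the set): FAILS — Rs is a descendant of Qa.
Condition 2 (every backdoor path blocked by {Rs, Zb}):
  P1: blocked at fork node Zb ∈ conditioning set.
  P2: blocked at fork node Zb ∈ conditioning set.
  P3: blocked at fork node Zb ∈ conditioning set.
{Rs, Zb} does not satisfy the backdoor criterion.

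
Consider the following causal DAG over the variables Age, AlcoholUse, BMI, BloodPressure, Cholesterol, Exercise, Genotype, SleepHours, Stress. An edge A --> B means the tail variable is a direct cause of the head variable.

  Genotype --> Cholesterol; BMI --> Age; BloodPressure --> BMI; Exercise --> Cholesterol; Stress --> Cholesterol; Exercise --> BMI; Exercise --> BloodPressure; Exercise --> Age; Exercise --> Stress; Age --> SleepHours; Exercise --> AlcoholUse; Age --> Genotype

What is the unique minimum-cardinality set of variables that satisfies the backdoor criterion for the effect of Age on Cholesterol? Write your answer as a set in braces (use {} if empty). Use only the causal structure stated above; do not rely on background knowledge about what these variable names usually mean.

Variables eligible for adjustment (non-descendants of Age, excluding Age and Cholesterol): {AlcoholUse, BMI, BloodPressure, Exercise, Stress}.
Backdoor paths from Age to Cholesterol:
  P1: Age <- Exercise -> Stress -> Cholesterol
  P2: Age <- Exercise -> Cholesterol
  P3: Age <- BMI <- Exercise -> Stress -> Cholesterol
  P4: Age <- BMI <- Exercise -> Cholesterol
  P5: Age <- BMI <- BloodPressure <- Exercise -> Stress -> Cholesterol
  P6: Age <- BMI <- BloodPressure <- Exercise -> Cholesterol
The empty set is not sufficient: P1 (Age <- Exercise -> Stress -> Cholesterol) has no collider blocking it and no conditioned non-collider, so it is open.
Try {Exercise}:
  P1: blocked at fork node Exercise ∈ conditioning set.
  P2: blocked at fork node Exercise ∈ conditioning set.
  P3: blocked at fork node Exercise ∈ conditioning set.
  P4: blocked at fork node Exercise ∈ conditioning set.
  P5: blocked at fork node Exercise ∈ conditioning set.
  P6: blocked at fork node Exercise ∈ conditioning set.
{Exercise} contains no descendant of Age and blocks every backdoor path.
No other singleton works — e.g. {BloodPressure} leaves P1 open — so {Exercise} is the unique smallest valid adjustment set.

{Exercise}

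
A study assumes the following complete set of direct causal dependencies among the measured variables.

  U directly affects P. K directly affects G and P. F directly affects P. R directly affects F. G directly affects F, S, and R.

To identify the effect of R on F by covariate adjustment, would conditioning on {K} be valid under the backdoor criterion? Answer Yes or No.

Backdoor paths from R to F (paths whose first edge points into R):
  P1: R <- G <- K -> P <- F
  P2: R <- G -> F
Condition 1 (no descendant of R in the set): holds — descendants of R are {F, P}; none are in {K}.
Condition 2 (every backdoor path blocked by {K}):
  P1: blocked at fork node K ∈ conditioning set.
  P2: open — no interior node is in the conditioning set.
{K} does not satisfy the backdoor criterion.

No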